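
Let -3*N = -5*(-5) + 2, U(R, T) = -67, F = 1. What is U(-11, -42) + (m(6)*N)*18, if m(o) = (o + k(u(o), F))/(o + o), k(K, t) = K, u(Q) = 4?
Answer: -202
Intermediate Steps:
m(o) = (4 + o)/(2*o) (m(o) = (o + 4)/(o + o) = (4 + o)/((2*o)) = (4 + o)*(1/(2*o)) = (4 + o)/(2*o))
N = -9 (N = -(-5*(-5) + 2)/3 = -(25 + 2)/3 = -⅓*27 = -9)
U(-11, -42) + (m(6)*N)*18 = -67 + (((½)*(4 + 6)/6)*(-9))*18 = -67 + (((½)*(⅙)*10)*(-9))*18 = -67 + ((⅚)*(-9))*18 = -67 - 15/2*18 = -67 - 135 = -202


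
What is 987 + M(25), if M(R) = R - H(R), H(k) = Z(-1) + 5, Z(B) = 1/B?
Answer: 1008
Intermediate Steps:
H(k) = 4 (H(k) = 1/(-1) + 5 = -1 + 5 = 4)
M(R) = -4 + R (M(R) = R - 1*4 = R - 4 = -4 + R)
987 + M(25) = 987 + (-4 + 25) = 987 + 21 = 1008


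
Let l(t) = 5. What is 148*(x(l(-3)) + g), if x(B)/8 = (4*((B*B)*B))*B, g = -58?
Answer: 2951416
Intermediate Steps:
x(B) = 32*B**4 (x(B) = 8*((4*((B*B)*B))*B) = 8*((4*(B**2*B))*B) = 8*((4*B**3)*B) = 8*(4*B**4) = 32*B**4)
148*(x(l(-3)) + g) = 148*(32*5**4 - 58) = 148*(32*625 - 58) = 148*(20000 - 58) = 148*19942 = 2951416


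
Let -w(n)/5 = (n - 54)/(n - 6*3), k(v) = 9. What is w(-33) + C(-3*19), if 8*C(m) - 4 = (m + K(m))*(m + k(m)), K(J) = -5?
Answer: 12375/34 ≈ 363.97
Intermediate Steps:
w(n) = -5*(-54 + n)/(-18 + n) (w(n) = -5*(n - 54)/(n - 6*3) = -5*(-54 + n)/(n - 18) = -5*(-54 + n)/(-18 + n))
C(m) = ½ + (-5 + m)*(9 + m)/8 (C(m) = ½ + ((m - 5)*(m + 9))/8 = ½ + ((-5 + m)*(9 + m))/8 = ½ + (-5 + m)*(9 + m)/8)
w(-33) + C(-3*19) = 5*(54 - 1*(-33))/(-18 - 33) + (-41/8 + (-3*19)/2 + (-3*19)²/8) = 5*(54 + 33)/(-51) + (-41/8 + (½)*(-57) + (⅛)*(-57)²) = 5*(-1/51)*87 + (-41/8 - 57/2 + (⅛)*3249) = -145/17 + (-41/8 - 57/2 + 3249/8) = -145/17 + 745/2 = 12375/34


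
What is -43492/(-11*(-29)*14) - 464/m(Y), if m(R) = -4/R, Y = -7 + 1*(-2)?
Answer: -2352998/2233 ≈ -1053.7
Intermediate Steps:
Y = -9 (Y = -7 - 2 = -9)
-43492/(-11*(-29)*14) - 464/m(Y) = -43492/(-11*(-29)*14) - 464/((-4/(-9))) = -43492/(319*14) - 464/((-4*(-1/9))) = -43492/4466 - 464/4/9 = -43492*1/4466 - 464*9/4 = -21746/2233 - 1044 = -2352998/2233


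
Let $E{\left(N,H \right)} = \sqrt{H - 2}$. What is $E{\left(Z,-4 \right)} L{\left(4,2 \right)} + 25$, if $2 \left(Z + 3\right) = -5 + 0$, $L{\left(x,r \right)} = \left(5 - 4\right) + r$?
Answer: $25 + 3 i \sqrt{6} \approx 25.0 + 7.3485 i$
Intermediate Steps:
$L{\left(x,r \right)} = 1 + r$
$Z = - \frac{11}{2}$ ($Z = -3 + \frac{-5 + 0}{2} = -3 + \frac{1}{2} \left(-5\right) = -3 - \frac{5}{2} = - \frac{11}{2} \approx -5.5$)
$E{\left(N,H \right)} = \sqrt{-2 + H}$
$E{\left(Z,-4 \right)} L{\left(4,2 \right)} + 25 = \sqrt{-2 - 4} \left(1 + 2\right) + 25 = \sqrt{-6} \cdot 3 + 25 = i \sqrt{6} \cdot 3 + 25 = 3 i \sqrt{6} + 25 = 25 + 3 i \sqrt{6}$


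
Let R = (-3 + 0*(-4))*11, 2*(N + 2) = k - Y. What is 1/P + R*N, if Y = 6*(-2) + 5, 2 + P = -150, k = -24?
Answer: 52667/152 ≈ 346.49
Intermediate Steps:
P = -152 (P = -2 - 150 = -152)
Y = -7 (Y = -12 + 5 = -7)
N = -21/2 (N = -2 + (-24 - 1*(-7))/2 = -2 + (-24 + 7)/2 = -2 + (½)*(-17) = -2 - 17/2 = -21/2 ≈ -10.500)
R = -33 (R = (-3 + 0)*11 = -3*11 = -33)
1/P + R*N = 1/(-152) - 33*(-21/2) = -1/152 + 693/2 = 52667/152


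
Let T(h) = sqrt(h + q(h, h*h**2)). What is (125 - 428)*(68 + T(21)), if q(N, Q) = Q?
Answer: -20604 - 303*sqrt(9282) ≈ -49796.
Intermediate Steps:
T(h) = sqrt(h + h**3) (T(h) = sqrt(h + h*h**2) = sqrt(h + h**3))
(125 - 428)*(68 + T(21)) = (125 - 428)*(68 + sqrt(21 + 21**3)) = -303*(68 + sqrt(21 + 9261)) = -303*(68 + sqrt(9282)) = -20604 - 303*sqrt(9282)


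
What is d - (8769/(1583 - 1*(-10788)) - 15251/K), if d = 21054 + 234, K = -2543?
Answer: 669497865776/31459453 ≈ 21281.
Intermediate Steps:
d = 21288
d - (8769/(1583 - 1*(-10788)) - 15251/K) = 21288 - (8769/(1583 - 1*(-10788)) - 15251/(-2543)) = 21288 - (8769/(1583 + 10788) - 15251*(-1/2543)) = 21288 - (8769/12371 + 15251/2543) = 21288 - 1*210969688/31459453 = 21288 - 210969688/31459453 = 669497865776/31459453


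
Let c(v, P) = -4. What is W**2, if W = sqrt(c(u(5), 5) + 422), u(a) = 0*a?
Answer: 418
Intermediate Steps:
u(a) = 0
W = sqrt(418) (W = sqrt(-4 + 422) = sqrt(418) ≈ 20.445)
W**2 = (sqrt(418))**2 = 418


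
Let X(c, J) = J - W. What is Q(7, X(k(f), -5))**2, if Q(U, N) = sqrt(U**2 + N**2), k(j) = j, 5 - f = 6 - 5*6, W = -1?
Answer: 65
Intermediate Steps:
f = 29 (f = 5 - (6 - 5*6) = 5 - (6 - 30) = 5 - 1*(-24) = 5 + 24 = 29)
X(c, J) = 1 + J (X(c, J) = J - 1*(-1) = J + 1 = 1 + J)
Q(U, N) = sqrt(N**2 + U**2)
Q(7, X(k(f), -5))**2 = (sqrt((1 - 5)**2 + 7**2))**2 = (sqrt((-4)**2 + 49))**2 = (sqrt(16 + 49))**2 = (sqrt(65))**2 = 65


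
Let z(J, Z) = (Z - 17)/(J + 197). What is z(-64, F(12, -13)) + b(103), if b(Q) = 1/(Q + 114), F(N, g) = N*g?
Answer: -5344/4123 ≈ -1.2961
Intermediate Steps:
z(J, Z) = (-17 + Z)/(197 + J)
b(Q) = 1/(114 + Q)
z(-64, F(12, -13)) + b(103) = (-17 + 12*(-13))/(197 - 64) + 1/(114 + 103) = (-17 - 156)/133 + 1/217 = (1/133)*(-173) + 1/217 = -173/133 + 1/217 = -5344/4123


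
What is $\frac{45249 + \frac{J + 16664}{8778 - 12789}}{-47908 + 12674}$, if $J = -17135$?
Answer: $- \frac{30249035}{23553929} \approx -1.2842$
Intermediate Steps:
$\frac{45249 + \frac{J + 16664}{8778 - 12789}}{-47908 + 12674} = \frac{45249 + \frac{-17135 + 16664}{8778 - 12789}}{-47908 + 12674} = \frac{45249 - \frac{471}{-4011}}{-35234} = \left(45249 - - \frac{157}{1337}\right) \left(- \frac{1}{35234}\right) = \left(45249 + \frac{157}{1337}\right) \left(- \frac{1}{35234}\right) = \frac{60498070}{1337} \left(- \frac{1}{35234}\right) = - \frac{30249035}{23553929}$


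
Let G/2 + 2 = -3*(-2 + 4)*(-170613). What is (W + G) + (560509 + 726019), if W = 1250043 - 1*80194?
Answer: 4503729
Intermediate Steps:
G = 2047352 (G = -4 + 2*(-3*(-2 + 4)*(-170613)) = -4 + 2*(-3*2*(-170613)) = -4 + 2*(-6*(-170613)) = -4 + 2*1023678 = -4 + 2047356 = 2047352)
W = 1169849 (W = 1250043 - 80194 = 1169849)
(W + G) + (560509 + 726019) = (1169849 + 2047352) + (560509 + 726019) = 3217201 + 1286528 = 4503729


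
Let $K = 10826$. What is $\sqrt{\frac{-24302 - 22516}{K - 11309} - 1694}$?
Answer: $\frac{2 i \sqrt{10349402}}{161} \approx 39.963 i$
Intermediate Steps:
$\sqrt{\frac{-24302 - 22516}{K - 11309} - 1694} = \sqrt{\frac{-24302 - 22516}{10826 - 11309} - 1694} = \sqrt{- \frac{46818}{-483} - 1694} = \sqrt{\left(-46818\right) \left(- \frac{1}{483}\right) - 1694} = \sqrt{\frac{15606}{161} - 1694} = \sqrt{- \frac{257128}{161}} = \frac{2 i \sqrt{10349402}}{161}$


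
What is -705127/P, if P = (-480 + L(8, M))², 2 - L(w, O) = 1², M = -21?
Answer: -705127/229441 ≈ -3.0732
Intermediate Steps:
L(w, O) = 1 (L(w, O) = 2 - 1*1² = 2 - 1*1 = 2 - 1 = 1)
P = 229441 (P = (-480 + 1)² = (-479)² = 229441)
-705127/P = -705127/229441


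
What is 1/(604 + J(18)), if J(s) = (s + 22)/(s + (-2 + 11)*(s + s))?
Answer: 171/103304 ≈ 0.0016553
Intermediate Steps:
J(s) = (22 + s)/(19*s) (J(s) = (22 + s)/(s + 9*(2*s)) = (22 + s)/(s + 18*s) = (22 + s)/((19*s)) = (22 + s)*(1/(19*s)) = (22 + s)/(19*s))
1/(604 + J(18)) = 1/(604 + (1/19)*(22 + 18)/18) = 1/(604 + (1/19)*(1/18)*40) = 1/(604 + 20/171) = 1/(103304/171) = 171/103304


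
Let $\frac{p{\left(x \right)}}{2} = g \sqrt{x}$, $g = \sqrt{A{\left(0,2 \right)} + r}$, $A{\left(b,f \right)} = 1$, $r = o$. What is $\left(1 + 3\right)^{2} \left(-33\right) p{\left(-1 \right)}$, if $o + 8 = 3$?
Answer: $2112$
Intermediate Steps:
$o = -5$ ($o = -8 + 3 = -5$)
$r = -5$
$g = 2 i$ ($g = \sqrt{1 - 5} = \sqrt{-4} = 2 i \approx 2.0 i$)
$p{\left(x \right)} = 4 i \sqrt{x}$ ($p{\left(x \right)} = 2 \cdot 2 i \sqrt{x} = 4 i \sqrt{x}$)
$\left(1 + 3\right)^{2} \left(-33\right) p{\left(-1 \right)} = \left(1 + 3\right)^{2} \left(-33\right) 4 i \sqrt{-1} = 4^{2} \left(-33\right) 4 i i = 16 \left(-33\right) \left(-4\right) = \left(-528\right) \left(-4\right) = 2112$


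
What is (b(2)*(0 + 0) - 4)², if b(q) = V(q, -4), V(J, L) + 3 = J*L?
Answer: 16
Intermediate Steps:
V(J, L) = -3 + J*L
b(q) = -3 - 4*q (b(q) = -3 + q*(-4) = -3 - 4*q)
(b(2)*(0 + 0) - 4)² = ((-3 - 4*2)*(0 + 0) - 4)² = ((-3 - 8)*0 - 4)² = (-11*0 - 4)² = (0 - 4)² = (-4)² = 16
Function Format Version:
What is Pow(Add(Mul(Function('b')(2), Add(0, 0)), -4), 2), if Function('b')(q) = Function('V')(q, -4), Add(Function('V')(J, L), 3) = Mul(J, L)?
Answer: 16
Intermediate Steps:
Function('V')(J, L) = Add(-3, Mul(J, L))
Function('b')(q) = Add(-3, Mul(-4, q)) (Function('b')(q) = Add(-3, Mul(q, -4)) = Add(-3, Mul(-4, q)))
Pow(Add(Mul(Function('b')(2), Add(0, 0)), -4), 2) = Pow(Add(Mul(Add(-3, Mul(-4, 2)), Add(0, 0)), -4), 2) = Pow(Add(Mul(Add(-3, -8), 0), -4), 2) = Pow(Add(Mul(-11, 0), -4), 2) = Pow(Add(0, -4), 2) = Pow(-4, 2) = 16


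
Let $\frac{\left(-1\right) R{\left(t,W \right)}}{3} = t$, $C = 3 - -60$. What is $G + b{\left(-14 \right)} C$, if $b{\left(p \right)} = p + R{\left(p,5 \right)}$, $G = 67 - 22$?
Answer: $1809$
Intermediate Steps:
$G = 45$ ($G = 67 - 22 = 45$)
$C = 63$ ($C = 3 + 60 = 63$)
$R{\left(t,W \right)} = - 3 t$
$b{\left(p \right)} = - 2 p$ ($b{\left(p \right)} = p - 3 p = - 2 p$)
$G + b{\left(-14 \right)} C = 45 + \left(-2\right) \left(-14\right) 63 = 45 + 28 \cdot 63 = 45 + 1764 = 1809$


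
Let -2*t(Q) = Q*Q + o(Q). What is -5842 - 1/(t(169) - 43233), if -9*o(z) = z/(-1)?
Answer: -3024438443/517706 ≈ -5842.0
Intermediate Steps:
o(z) = z/9 (o(z) = -z/(9*(-1)) = -z*(-1)/9 = -(-1)*z/9 = z/9)
t(Q) = -Q**2/2 - Q/18 (t(Q) = -(Q*Q + Q/9)/2 = -(Q**2 + Q/9)/2 = -Q**2/2 - Q/18)
-5842 - 1/(t(169) - 43233) = -5842 - 1/((1/18)*169*(-1 - 9*169) - 43233) = -5842 - 1/((1/18)*169*(-1 - 1521) - 43233) = -5842 - 1/((1/18)*169*(-1522) - 43233) = -5842 - 1/(-128609/9 - 43233) = -5842 - 1/(-517706/9) = -5842 - 1*(-9/517706) = -5842 + 9/517706 = -3024438443/517706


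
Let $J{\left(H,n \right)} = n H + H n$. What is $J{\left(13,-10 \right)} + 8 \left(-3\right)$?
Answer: $-284$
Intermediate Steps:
$J{\left(H,n \right)} = 2 H n$ ($J{\left(H,n \right)} = H n + H n = 2 H n$)
$J{\left(13,-10 \right)} + 8 \left(-3\right) = 2 \cdot 13 \left(-10\right) + 8 \left(-3\right) = -260 - 24 = -284$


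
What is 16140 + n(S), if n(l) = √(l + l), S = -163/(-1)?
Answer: 16140 + √326 ≈ 16158.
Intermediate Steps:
S = 163 (S = -163*(-1) = 163)
n(l) = √2*√l (n(l) = √(2*l) = √2*√l)
16140 + n(S) = 16140 + √2*√163 = 16140 + √326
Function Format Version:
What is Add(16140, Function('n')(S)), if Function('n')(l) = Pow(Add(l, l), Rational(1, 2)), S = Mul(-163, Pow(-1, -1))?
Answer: Add(16140, Pow(326, Rational(1, 2))) ≈ 16158.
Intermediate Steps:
S = 163 (S = Mul(-163, -1) = 163)
Function('n')(l) = Mul(Pow(2, Rational(1, 2)), Pow(l, Rational(1, 2))) (Function('n')(l) = Pow(Mul(2, l), Rational(1, 2)) = Mul(Pow(2, Rational(1, 2)), Pow(l, Rational(1, 2))))
Add(16140, Function('n')(S)) = Add(16140, Mul(Pow(2, Rational(1, 2)), Pow(163, Rational(1, 2)))) = Add(16140, Pow(326, Rational(1, 2)))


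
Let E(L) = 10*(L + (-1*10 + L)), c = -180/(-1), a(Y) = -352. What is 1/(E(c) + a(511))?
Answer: 1/3148 ≈ 0.00031766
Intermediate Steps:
c = 180 (c = -180*(-1) = -18*(-10) = 180)
E(L) = -100 + 20*L (E(L) = 10*(L + (-10 + L)) = 10*(-10 + 2*L) = -100 + 20*L)
1/(E(c) + a(511)) = 1/((-100 + 20*180) - 352) = 1/((-100 + 3600) - 352) = 1/(3500 - 352) = 1/3148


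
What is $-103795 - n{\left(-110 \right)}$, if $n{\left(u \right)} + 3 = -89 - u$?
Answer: $-103813$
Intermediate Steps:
$n{\left(u \right)} = -92 - u$ ($n{\left(u \right)} = -3 - \left(89 + u\right) = -92 - u$)
$-103795 - n{\left(-110 \right)} = -103795 - \left(-92 - -110\right) = -103795 - \left(-92 + 110\right) = -103795 - 18 = -103813$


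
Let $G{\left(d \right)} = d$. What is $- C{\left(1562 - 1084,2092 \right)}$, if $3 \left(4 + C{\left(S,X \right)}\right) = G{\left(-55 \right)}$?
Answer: $\frac{67}{3} \approx 22.333$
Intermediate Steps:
$C{\left(S,X \right)} = - \frac{67}{3}$ ($C{\left(S,X \right)} = -4 + \frac{1}{3} \left(-55\right) = -4 - \frac{55}{3} = - \frac{67}{3}$)
$- C{\left(1562 - 1084,2092 \right)} = \left(-1\right) \left(- \frac{67}{3}\right) = \frac{67}{3}$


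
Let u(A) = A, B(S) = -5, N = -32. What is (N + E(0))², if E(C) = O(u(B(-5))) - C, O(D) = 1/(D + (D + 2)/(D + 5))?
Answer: 1024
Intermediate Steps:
O(D) = 1/(D + (2 + D)/(5 + D))
E(C) = -C (E(C) = (5 - 5)/(2 + (-5)² + 6*(-5)) - C = 0/(2 + 25 - 30) - C = 0/(-3) - C = -⅓*0 - C = 0 - C = -C)
(N + E(0))² = (-32 - 1*0)² = (-32 + 0)² = (-32)² = 1024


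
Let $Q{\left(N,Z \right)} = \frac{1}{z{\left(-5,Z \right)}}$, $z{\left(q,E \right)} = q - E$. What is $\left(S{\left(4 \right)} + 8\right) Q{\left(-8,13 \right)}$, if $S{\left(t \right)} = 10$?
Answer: $-1$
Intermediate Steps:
$Q{\left(N,Z \right)} = \frac{1}{-5 - Z}$
$\left(S{\left(4 \right)} + 8\right) Q{\left(-8,13 \right)} = \left(10 + 8\right) \left(- \frac{1}{5 + 13}\right) = 18 \left(- \frac{1}{18}\right) = -1$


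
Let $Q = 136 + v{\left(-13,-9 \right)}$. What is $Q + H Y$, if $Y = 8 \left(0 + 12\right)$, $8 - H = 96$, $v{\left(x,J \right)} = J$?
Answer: $-8321$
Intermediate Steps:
$H = -88$ ($H = 8 - 96 = -88$)
$Q = 127$ ($Q = 136 - 9 = 127$)
$Y = 96$ ($Y = 8 \cdot 12 = 96$)
$Q + H Y = 127 - 8448 = -8321$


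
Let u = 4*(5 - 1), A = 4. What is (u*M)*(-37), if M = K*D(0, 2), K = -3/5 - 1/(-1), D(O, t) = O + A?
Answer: -4736/5 ≈ -947.20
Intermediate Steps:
D(O, t) = 4 + O (D(O, t) = O + 4 = 4 + O)
K = 2/5 (K = -3*1/5 - 1*(-1) = -3/5 + 1 = 2/5 ≈ 0.40000)
u = 16 (u = 4*4 = 16)
M = 8/5 (M = 2*(4 + 0)/5 = (2/5)*4 = 8/5 ≈ 1.6000)
(u*M)*(-37) = (16*(8/5))*(-37) = (128/5)*(-37) = -4736/5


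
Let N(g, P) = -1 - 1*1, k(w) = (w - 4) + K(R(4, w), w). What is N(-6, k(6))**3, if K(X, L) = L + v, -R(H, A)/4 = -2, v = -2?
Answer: -8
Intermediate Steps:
R(H, A) = 8 (R(H, A) = -4*(-2) = 8)
K(X, L) = -2 + L (K(X, L) = L - 2 = -2 + L)
k(w) = -6 + 2*w (k(w) = (w - 4) + (-2 + w) = (-4 + w) + (-2 + w) = -6 + 2*w)
N(g, P) = -2 (N(g, P) = -1 - 1 = -2)
N(-6, k(6))**3 = (-2)**3 = -8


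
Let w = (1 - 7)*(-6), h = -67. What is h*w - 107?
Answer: -2519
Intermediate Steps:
w = 36 (w = -6*(-6) = 36)
h*w - 107 = -67*36 - 107 = -2412 - 107 = -2519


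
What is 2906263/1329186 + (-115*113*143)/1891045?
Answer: 46551810905/38670008298 ≈ 1.2038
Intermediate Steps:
2906263/1329186 + (-115*113*143)/1891045 = 2906263*(1/1329186) - 12995*143*(1/1891045) = 2906263/1329186 - 1858285*1/1891045 = 2906263/1329186 - 28589/29093 = 46551810905/38670008298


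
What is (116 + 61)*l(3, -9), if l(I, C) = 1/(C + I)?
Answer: -59/2 ≈ -29.500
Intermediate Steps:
(116 + 61)*l(3, -9) = (116 + 61)/(-9 + 3) = 177/(-6) = 177*(-1/6) = -59/2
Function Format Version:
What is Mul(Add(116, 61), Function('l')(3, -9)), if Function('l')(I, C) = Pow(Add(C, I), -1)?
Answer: Rational(-59, 2) ≈ -29.500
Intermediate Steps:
Mul(Add(116, 61), Function('l')(3, -9)) = Mul(Add(116, 61), Pow(Add(-9, 3), -1)) = Mul(177, Pow(-6, -1)) = Mul(177, Rational(-1, 6)) = Rational(-59, 2)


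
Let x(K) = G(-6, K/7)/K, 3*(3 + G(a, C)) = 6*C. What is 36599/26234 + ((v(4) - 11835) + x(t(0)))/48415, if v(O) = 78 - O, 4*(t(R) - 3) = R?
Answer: 10243686407/8890833770 ≈ 1.1522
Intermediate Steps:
t(R) = 3 + R/4
G(a, C) = -3 + 2*C (G(a, C) = -3 + (6*C)/3 = -3 + 2*C)
x(K) = (-3 + 2*K/7)/K (x(K) = (-3 + 2*(K/7))/K = (-3 + 2*K/7)/K)
36599/26234 + ((v(4) - 11835) + x(t(0)))/48415 = 36599/26234 + (((78 - 1*4) - 11835) + (2/7 - 3/(3 + (1/4)*0)))/48415 = 36599*(1/26234) + (((78 - 4) - 11835) + (2/7 - 3/(3 + 0)))*(1/48415) = 36599/26234 + ((74 - 11835) + (2/7 - 3/3))*(1/48415) = 36599/26234 + (-11761 + (2/7 - 3*1/3))*(1/48415) = 36599/26234 + (-11761 + (2/7 - 1))*(1/48415) = 36599/26234 + (-11761 - 5/7)*(1/48415) = 36599/26234 - 82332/7*1/48415 = 36599/26234 - 82332/338905 = 10243686407/8890833770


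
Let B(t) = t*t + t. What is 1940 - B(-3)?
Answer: 1934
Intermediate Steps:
B(t) = t + t² (B(t) = t² + t = t + t²)
1940 - B(-3) = 1940 - (-3)*(1 - 3) = 1940 - (-3)*(-2) = 1940 - 1*6 = 1940 - 6 = 1934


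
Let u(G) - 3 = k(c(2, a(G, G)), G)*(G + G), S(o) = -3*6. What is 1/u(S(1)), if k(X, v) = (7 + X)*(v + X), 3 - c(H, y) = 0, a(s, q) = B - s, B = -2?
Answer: 1/5403 ≈ 0.00018508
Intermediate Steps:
a(s, q) = -2 - s
c(H, y) = 3 (c(H, y) = 3 - 1*0 = 3 + 0 = 3)
k(X, v) = (7 + X)*(X + v)
S(o) = -18
u(G) = 3 + 2*G*(30 + 10*G) (u(G) = 3 + (3**2 + 7*3 + 7*G + 3*G)*(G + G) = 3 + (9 + 21 + 7*G + 3*G)*(2*G) = 3 + (30 + 10*G)*(2*G) = 3 + 2*G*(30 + 10*G))
1/u(S(1)) = 1/(3 + 20*(-18)*(3 - 18)) = 1/(3 + 20*(-18)*(-15)) = 1/(3 + 5400) = 1/5403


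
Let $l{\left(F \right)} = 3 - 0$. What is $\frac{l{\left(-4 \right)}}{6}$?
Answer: $\frac{1}{2} \approx 0.5$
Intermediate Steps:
$l{\left(F \right)} = 3$ ($l{\left(F \right)} = 3 + 0 = 3$)
$\frac{l{\left(-4 \right)}}{6} = \frac{1}{6} \cdot 3 = \frac{1}{2}$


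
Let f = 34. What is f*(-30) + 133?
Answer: -887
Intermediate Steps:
f*(-30) + 133 = 34*(-30) + 133 = -1020 + 133 = -887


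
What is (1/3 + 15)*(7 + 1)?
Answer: 368/3 ≈ 122.67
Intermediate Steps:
(1/3 + 15)*(7 + 1) = (1/3 + 15)*8 = (46/3)*8 = 368/3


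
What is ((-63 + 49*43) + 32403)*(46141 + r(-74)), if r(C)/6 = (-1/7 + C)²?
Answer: 2725583725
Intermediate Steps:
r(C) = 6*(-⅐ + C)² (r(C) = 6*(-1/7 + C)² = 6*(-1*⅐ + C)² = 6*(-⅐ + C)²)
((-63 + 49*43) + 32403)*(46141 + r(-74)) = ((-63 + 49*43) + 32403)*(46141 + 6*(-1 + 7*(-74))²/49) = ((-63 + 2107) + 32403)*(46141 + 6*(-1 - 518)²/49) = (2044 + 32403)*(46141 + (6/49)*(-519)²) = 34447*(46141 + (6/49)*269361) = 34447*(46141 + 1616166/49) = 34447*(3877075/49) = 2725583725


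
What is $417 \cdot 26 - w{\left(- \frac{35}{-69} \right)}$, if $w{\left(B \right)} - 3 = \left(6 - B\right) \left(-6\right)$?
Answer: $\frac{250055}{23} \approx 10872.0$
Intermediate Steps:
$w{\left(B \right)} = -33 + 6 B$ ($w{\left(B \right)} = 3 + \left(6 - B\right) \left(-6\right) = 3 + \left(-36 + 6 B\right) = -33 + 6 B$)
$417 \cdot 26 - w{\left(- \frac{35}{-69} \right)} = 417 \cdot 26 - \left(-33 + 6 \left(- \frac{35}{-69}\right)\right) = 10842 - \left(-33 + 6 \left(\left(-35\right) \left(- \frac{1}{69}\right)\right)\right) = 10842 - \left(-33 + 6 \cdot \frac{35}{69}\right) = 10842 - \left(-33 + \frac{70}{23}\right) = 10842 - - \frac{689}{23} = 10842 + \frac{689}{23} = \frac{250055}{23}$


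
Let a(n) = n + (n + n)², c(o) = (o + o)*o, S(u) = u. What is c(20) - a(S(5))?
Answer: 695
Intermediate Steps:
c(o) = 2*o² (c(o) = (2*o)*o = 2*o²)
a(n) = n + 4*n² (a(n) = n + (2*n)² = n + 4*n²)
c(20) - a(S(5)) = 2*20² - 5*(1 + 4*5) = 2*400 - 5*(1 + 20) = 800 - 5*21 = 800 - 1*105 = 800 - 105 = 695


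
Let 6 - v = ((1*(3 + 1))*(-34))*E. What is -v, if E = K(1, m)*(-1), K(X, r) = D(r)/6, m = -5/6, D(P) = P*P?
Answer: 263/27 ≈ 9.7407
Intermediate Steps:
D(P) = P²
m = -⅚ (m = -5*⅙ = -⅚ ≈ -0.83333)
K(X, r) = r²/6
E = -25/216 (E = ((-⅚)²/6)*(-1) = ((⅙)*(25/36))*(-1) = (25/216)*(-1) = -25/216 ≈ -0.11574)
v = -263/27 (v = 6 - (1*(3 + 1))*(-34)*(-25)/216 = 6 - (1*4)*(-34)*(-25)/216 = 6 - 4*(-34)*(-25)/216 = 6 - (-136)*(-25)/216 = 6 - 1*425/27 = 6 - 425/27 = -263/27 ≈ -9.7407)
-v = -1*(-263/27) = 263/27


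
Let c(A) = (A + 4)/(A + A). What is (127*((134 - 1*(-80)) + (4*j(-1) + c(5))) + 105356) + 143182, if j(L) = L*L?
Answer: 2763383/10 ≈ 2.7634e+5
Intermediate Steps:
j(L) = L²
c(A) = (4 + A)/(2*A) (c(A) = (4 + A)/((2*A)) = (4 + A)*(1/(2*A)) = (4 + A)/(2*A))
(127*((134 - 1*(-80)) + (4*j(-1) + c(5))) + 105356) + 143182 = (127*((134 - 1*(-80)) + (4*(-1)² + (½)*(4 + 5)/5)) + 105356) + 143182 = (127*((134 + 80) + (4*1 + (½)*(⅕)*9)) + 105356) + 143182 = (127*(214 + (4 + 9/10)) + 105356) + 143182 = (127*(214 + 49/10) + 105356) + 143182 = (127*(2189/10) + 105356) + 143182 = (278003/10 + 105356) + 143182 = 1331563/10 + 143182 = 2763383/10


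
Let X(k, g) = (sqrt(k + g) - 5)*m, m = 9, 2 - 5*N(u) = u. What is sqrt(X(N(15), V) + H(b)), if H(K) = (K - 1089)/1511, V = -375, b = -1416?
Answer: 2*sqrt(-665784375 + 102740445*I*sqrt(590))/7555 ≈ 8.1959 + 10.669*I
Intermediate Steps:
N(u) = 2/5 - u/5
H(K) = -1089/1511 + K/1511 (H(K) = (-1089 + K)*(1/1511) = -1089/1511 + K/1511)
X(k, g) = -45 + 9*sqrt(g + k) (X(k, g) = (sqrt(k + g) - 5)*9 = (sqrt(g + k) - 5)*9 = (-5 + sqrt(g + k))*9 = -45 + 9*sqrt(g + k))
sqrt(X(N(15), V) + H(b)) = sqrt((-45 + 9*sqrt(-375 + (2/5 - 1/5*15))) + (-1089/1511 + (1/1511)*(-1416))) = sqrt((-45 + 9*sqrt(-375 + (2/5 - 3))) + (-1089/1511 - 1416/1511)) = sqrt((-45 + 9*sqrt(-375 - 13/5)) - 2505/1511) = sqrt((-45 + 9*sqrt(-1888/5)) - 2505/1511) = sqrt((-45 + 9*(4*I*sqrt(590)/5)) - 2505/1511) = sqrt((-45 + 36*I*sqrt(590)/5) - 2505/1511) = sqrt(-70500/1511 + 36*I*sqrt(590)/5)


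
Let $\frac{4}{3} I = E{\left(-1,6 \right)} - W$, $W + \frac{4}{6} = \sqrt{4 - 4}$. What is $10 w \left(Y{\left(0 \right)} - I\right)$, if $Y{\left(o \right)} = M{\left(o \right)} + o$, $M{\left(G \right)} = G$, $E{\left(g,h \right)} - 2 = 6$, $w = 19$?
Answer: $-1235$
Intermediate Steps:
$E{\left(g,h \right)} = 8$ ($E{\left(g,h \right)} = 2 + 6 = 8$)
$W = - \frac{2}{3}$ ($W = - \frac{2}{3} + \sqrt{4 - 4} = - \frac{2}{3} + \sqrt{0} = - \frac{2}{3} + 0 = - \frac{2}{3} \approx -0.66667$)
$I = \frac{13}{2}$ ($I = \frac{3 \left(8 - - \frac{2}{3}\right)}{4} = \frac{3 \left(8 + \frac{2}{3}\right)}{4} = \frac{3}{4} \cdot \frac{26}{3} = \frac{13}{2} \approx 6.5$)
$Y{\left(o \right)} = 2 o$ ($Y{\left(o \right)} = o + o = 2 o$)
$10 w \left(Y{\left(0 \right)} - I\right) = 10 \cdot 19 \left(2 \cdot 0 - \frac{13}{2}\right) = 190 \left(0 - \frac{13}{2}\right) = 190 \left(- \frac{13}{2}\right) = -1235$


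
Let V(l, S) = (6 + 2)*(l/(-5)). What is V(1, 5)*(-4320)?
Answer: 6912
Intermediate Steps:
V(l, S) = -8*l/5 (V(l, S) = 8*(l*(-⅕)) = 8*(-l/5) = -8*l/5)
V(1, 5)*(-4320) = -8/5*1*(-4320) = -8/5*(-4320) = 6912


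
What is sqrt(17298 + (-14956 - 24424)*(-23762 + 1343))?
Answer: 3*sqrt(98097502) ≈ 29713.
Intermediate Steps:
sqrt(17298 + (-14956 - 24424)*(-23762 + 1343)) = sqrt(17298 - 39380*(-22419)) = sqrt(17298 + 882860220) = sqrt(882877518) = 3*sqrt(98097502)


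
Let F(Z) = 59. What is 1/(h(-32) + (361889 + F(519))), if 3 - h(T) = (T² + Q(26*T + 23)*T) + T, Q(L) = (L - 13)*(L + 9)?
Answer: 1/21404159 ≈ 4.6720e-8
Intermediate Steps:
Q(L) = (-13 + L)*(9 + L)
h(T) = 3 - T - T² - T*(-209 + (23 + 26*T)² - 104*T) (h(T) = 3 - ((T² + (-117 + (26*T + 23)² - 4*(26*T + 23))*T) + T) = 3 - ((T² + (-117 + (23 + 26*T)² - 4*(23 + 26*T))*T) + T) = 3 - ((T² + (-117 + (23 + 26*T)² + (-92 - 104*T))*T) + T) = 3 - ((T² + (-209 + (23 + 26*T)² - 104*T)*T) + T) = 3 - ((T² + T*(-209 + (23 + 26*T)² - 104*T)) + T) = 3 - (T + T² + T*(-209 + (23 + 26*T)² - 104*T)) = 3 + (-T - T² - T*(-209 + (23 + 26*T)² - 104*T)) = 3 - T - T² - T*(-209 + (23 + 26*T)² - 104*T))
1/(h(-32) + (361889 + F(519))) = 1/((3 - 1093*(-32)² - 676*(-32)³ - 321*(-32)) + (361889 + 59)) = 1/((3 - 1093*1024 - 676*(-32768) + 10272) + 361948) = 1/((3 - 1119232 + 22151168 + 10272) + 361948) = 1/(21042211 + 361948) = 1/21404159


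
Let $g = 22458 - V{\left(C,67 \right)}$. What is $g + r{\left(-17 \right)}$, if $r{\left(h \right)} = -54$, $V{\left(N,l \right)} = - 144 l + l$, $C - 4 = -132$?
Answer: $31985$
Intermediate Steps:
$C = -128$ ($C = 4 - 132 = -128$)
$V{\left(N,l \right)} = - 143 l$
$g = 32039$ ($g = 22458 - \left(-143\right) 67 = 22458 - -9581 = 22458 + 9581 = 32039$)
$g + r{\left(-17 \right)} = 32039 - 54 = 31985$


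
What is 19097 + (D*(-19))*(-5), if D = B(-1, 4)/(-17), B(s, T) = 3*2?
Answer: 324079/17 ≈ 19063.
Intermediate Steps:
B(s, T) = 6
D = -6/17 (D = 6/(-17) = 6*(-1/17) = -6/17 ≈ -0.35294)
19097 + (D*(-19))*(-5) = 19097 - 6/17*(-19)*(-5) = 19097 + (114/17)*(-5) = 19097 - 570/17 = 324079/17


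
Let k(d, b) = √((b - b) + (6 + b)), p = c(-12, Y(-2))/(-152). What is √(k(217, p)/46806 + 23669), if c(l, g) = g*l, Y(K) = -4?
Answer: √(519981230444909 + 148219*√57)/148219 ≈ 153.85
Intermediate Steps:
p = -6/19 (p = -4*(-12)/(-152) = 48*(-1/152) = -6/19 ≈ -0.31579)
k(d, b) = √(6 + b) (k(d, b) = √(0 + (6 + b)) = √(6 + b))
√(k(217, p)/46806 + 23669) = √(√(6 - 6/19)/46806 + 23669) = √(√(108/19)*(1/46806) + 23669) = √((6*√57/19)*(1/46806) + 23669) = √(√57/148219 + 23669) = √(23669 + √57/148219)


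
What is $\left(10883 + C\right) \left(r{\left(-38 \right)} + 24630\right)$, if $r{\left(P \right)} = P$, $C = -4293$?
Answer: $162061280$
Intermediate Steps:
$\left(10883 + C\right) \left(r{\left(-38 \right)} + 24630\right) = \left(10883 - 4293\right) \left(-38 + 24630\right) = 6590 \cdot 24592 = 162061280$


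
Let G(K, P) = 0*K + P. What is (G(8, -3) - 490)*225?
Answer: -110925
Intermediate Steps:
G(K, P) = P (G(K, P) = 0 + P = P)
(G(8, -3) - 490)*225 = (-3 - 490)*225 = -493*225 = -110925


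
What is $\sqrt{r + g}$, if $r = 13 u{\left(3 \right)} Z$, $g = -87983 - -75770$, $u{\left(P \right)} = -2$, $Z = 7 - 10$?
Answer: $i \sqrt{12135} \approx 110.16 i$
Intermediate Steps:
$Z = -3$
$g = -12213$ ($g = -87983 + 75770 = -12213$)
$r = 78$ ($r = 13 \left(-2\right) \left(-3\right) = \left(-26\right) \left(-3\right) = 78$)
$\sqrt{r + g} = \sqrt{78 - 12213} = \sqrt{-12135} = i \sqrt{12135}$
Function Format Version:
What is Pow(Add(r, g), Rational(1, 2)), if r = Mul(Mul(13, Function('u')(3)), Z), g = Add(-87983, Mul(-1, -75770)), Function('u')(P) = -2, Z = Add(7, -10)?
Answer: Mul(I, Pow(12135, Rational(1, 2))) ≈ Mul(110.16, I)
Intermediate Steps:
Z = -3
g = -12213 (g = Add(-87983, 75770) = -12213)
r = 78 (r = Mul(Mul(13, -2), -3) = Mul(-26, -3) = 78)
Pow(Add(r, g), Rational(1, 2)) = Pow(Add(78, -12213), Rational(1, 2)) = Pow(-12135, Rational(1, 2)) = Mul(I, Pow(12135, Rational(1, 2)))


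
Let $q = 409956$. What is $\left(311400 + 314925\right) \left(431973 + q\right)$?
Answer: $527321180925$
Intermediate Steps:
$\left(311400 + 314925\right) \left(431973 + q\right) = \left(311400 + 314925\right) \left(431973 + 409956\right) = 626325 \cdot 841929 = 527321180925$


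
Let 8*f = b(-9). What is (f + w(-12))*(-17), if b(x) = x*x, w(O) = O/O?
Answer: -1513/8 ≈ -189.13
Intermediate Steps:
w(O) = 1
b(x) = x²
f = 81/8 (f = (⅛)*(-9)² = (⅛)*81 = 81/8 ≈ 10.125)
(f + w(-12))*(-17) = (81/8 + 1)*(-17) = (89/8)*(-17) = -1513/8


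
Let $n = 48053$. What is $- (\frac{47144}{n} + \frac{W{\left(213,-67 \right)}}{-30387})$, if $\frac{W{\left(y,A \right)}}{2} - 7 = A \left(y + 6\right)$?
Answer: $- \frac{2842055324}{1460186511} \approx -1.9464$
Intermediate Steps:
$W{\left(y,A \right)} = 14 + 2 A \left(6 + y\right)$ ($W{\left(y,A \right)} = 14 + 2 A \left(y + 6\right) = 14 + 2 A \left(6 + y\right)$)
$- (\frac{47144}{n} + \frac{W{\left(213,-67 \right)}}{-30387}) = - (\frac{47144}{48053} + \frac{14 + 12 \left(-67\right) + 2 \left(-67\right) 213}{-30387}) = - (47144 \cdot \frac{1}{48053} + \left(14 - 804 - 28542\right) \left(- \frac{1}{30387}\right)) = - (\frac{47144}{48053} - - \frac{29332}{30387}) = - (\frac{47144}{48053} + \frac{29332}{30387}) = \left(-1\right) \frac{2842055324}{1460186511} = - \frac{2842055324}{1460186511}$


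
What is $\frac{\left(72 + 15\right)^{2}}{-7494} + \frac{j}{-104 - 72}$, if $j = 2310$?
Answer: $- \frac{141237}{9992} \approx -14.135$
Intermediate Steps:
$\frac{\left(72 + 15\right)^{2}}{-7494} + \frac{j}{-104 - 72} = \frac{\left(72 + 15\right)^{2}}{-7494} + \frac{2310}{-104 - 72} = 87^{2} \left(- \frac{1}{7494}\right) + \frac{2310}{-104 - 72} = 7569 \left(- \frac{1}{7494}\right) + \frac{2310}{-176} = - \frac{2523}{2498} + 2310 \left(- \frac{1}{176}\right) = - \frac{2523}{2498} - \frac{105}{8} = - \frac{141237}{9992}$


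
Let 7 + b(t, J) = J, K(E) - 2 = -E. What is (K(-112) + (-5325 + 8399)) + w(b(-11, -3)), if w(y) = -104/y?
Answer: 15992/5 ≈ 3198.4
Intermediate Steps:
K(E) = 2 - E
b(t, J) = -7 + J
(K(-112) + (-5325 + 8399)) + w(b(-11, -3)) = ((2 - 1*(-112)) + (-5325 + 8399)) - 104/(-7 - 3) = ((2 + 112) + 3074) - 104/(-10) = (114 + 3074) - 104*(-⅒) = 3188 + 52/5 = 15992/5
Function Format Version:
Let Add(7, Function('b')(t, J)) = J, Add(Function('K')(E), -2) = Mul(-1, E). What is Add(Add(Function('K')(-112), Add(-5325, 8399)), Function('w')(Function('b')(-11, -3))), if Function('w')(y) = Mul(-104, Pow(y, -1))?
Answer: Rational(15992, 5) ≈ 3198.4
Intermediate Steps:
Function('K')(E) = Add(2, Mul(-1, E))
Function('b')(t, J) = Add(-7, J)
Add(Add(Function('K')(-112), Add(-5325, 8399)), Function('w')(Function('b')(-11, -3))) = Add(Add(Add(2, Mul(-1, -112)), Add(-5325, 8399)), Mul(-104, Pow(Add(-7, -3), -1))) = Add(Add(Add(2, 112), 3074), Mul(-104, Pow(-10, -1))) = Add(Add(114, 3074), Mul(-104, Rational(-1, 10))) = Add(3188, Rational(52, 5)) = Rational(15992, 5)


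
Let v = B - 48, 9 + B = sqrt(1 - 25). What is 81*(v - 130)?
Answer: -15147 + 162*I*sqrt(6) ≈ -15147.0 + 396.82*I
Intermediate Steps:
B = -9 + 2*I*sqrt(6) (B = -9 + sqrt(1 - 25) = -9 + sqrt(-24) = -9 + 2*I*sqrt(6) ≈ -9.0 + 4.899*I)
v = -57 + 2*I*sqrt(6) (v = (-9 + 2*I*sqrt(6)) - 48 = -57 + 2*I*sqrt(6) ≈ -57.0 + 4.899*I)
81*(v - 130) = 81*((-57 + 2*I*sqrt(6)) - 130) = 81*(-187 + 2*I*sqrt(6)) = -15147 + 162*I*sqrt(6)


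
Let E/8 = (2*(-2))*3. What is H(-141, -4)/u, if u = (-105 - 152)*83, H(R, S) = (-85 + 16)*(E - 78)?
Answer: -12006/21331 ≈ -0.56284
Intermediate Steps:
E = -96 (E = 8*((2*(-2))*3) = 8*(-4*3) = 8*(-12) = -96)
H(R, S) = 12006 (H(R, S) = (-85 + 16)*(-96 - 78) = -69*(-174) = 12006)
u = -21331 (u = -257*83 = -21331)
H(-141, -4)/u = 12006/(-21331) = 12006*(-1/21331) = -12006/21331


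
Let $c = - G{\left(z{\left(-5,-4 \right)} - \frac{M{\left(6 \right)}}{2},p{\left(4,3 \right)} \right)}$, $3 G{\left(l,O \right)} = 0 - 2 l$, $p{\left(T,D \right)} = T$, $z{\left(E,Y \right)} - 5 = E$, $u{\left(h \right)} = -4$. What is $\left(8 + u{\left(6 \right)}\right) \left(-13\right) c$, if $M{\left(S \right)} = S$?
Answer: $104$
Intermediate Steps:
$z{\left(E,Y \right)} = 5 + E$
$G{\left(l,O \right)} = - \frac{2 l}{3}$ ($G{\left(l,O \right)} = \frac{0 - 2 l}{3} = \frac{\left(-2\right) l}{3} = - \frac{2 l}{3}$)
$c = -2$ ($c = - \frac{\left(-2\right) \left(\left(5 - 5\right) - \frac{6}{2}\right)}{3} = - \frac{\left(-2\right) \left(0 - 6 \cdot \frac{1}{2}\right)}{3} = - \frac{\left(-2\right) \left(0 - 3\right)}{3} = - \frac{\left(-2\right) \left(-3\right)}{3} = \left(-1\right) 2 = -2$)
$\left(8 + u{\left(6 \right)}\right) \left(-13\right) c = \left(8 - 4\right) \left(-13\right) \left(-2\right) = 4 \left(-13\right) \left(-2\right) = \left(-52\right) \left(-2\right) = 104$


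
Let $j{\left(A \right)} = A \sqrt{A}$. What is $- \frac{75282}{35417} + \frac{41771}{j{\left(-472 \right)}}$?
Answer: $- \frac{75282}{35417} + \frac{41771 i \sqrt{118}}{111392} \approx -2.1256 + 4.0734 i$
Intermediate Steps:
$j{\left(A \right)} = A^{\frac{3}{2}}$
$- \frac{75282}{35417} + \frac{41771}{j{\left(-472 \right)}} = - \frac{75282}{35417} + \frac{41771}{\left(-472\right)^{\frac{3}{2}}} = \left(-75282\right) \frac{1}{35417} + \frac{41771}{\left(-944\right) i \sqrt{118}} = - \frac{75282}{35417} + 41771 \frac{i \sqrt{118}}{111392} = - \frac{75282}{35417} + \frac{41771 i \sqrt{118}}{111392}$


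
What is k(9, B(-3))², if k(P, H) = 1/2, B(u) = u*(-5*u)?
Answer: ¼ ≈ 0.25000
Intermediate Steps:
B(u) = -5*u²
k(P, H) = ½
k(9, B(-3))² = (½)² = ¼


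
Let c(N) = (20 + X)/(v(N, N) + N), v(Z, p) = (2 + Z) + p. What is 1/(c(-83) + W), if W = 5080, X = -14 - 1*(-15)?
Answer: 247/1254739 ≈ 0.00019685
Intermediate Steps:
v(Z, p) = 2 + Z + p
X = 1 (X = -14 + 15 = 1)
c(N) = 21/(2 + 3*N) (c(N) = (20 + 1)/((2 + N + N) + N) = 21/((2 + 2*N) + N) = 21/(2 + 3*N))
1/(c(-83) + W) = 1/(21/(2 + 3*(-83)) + 5080) = 1/(21/(2 - 249) + 5080) = 1/(21/(-247) + 5080) = 1/(21*(-1/247) + 5080) = 1/(-21/247 + 5080) = 1/(1254739/247) = 247/1254739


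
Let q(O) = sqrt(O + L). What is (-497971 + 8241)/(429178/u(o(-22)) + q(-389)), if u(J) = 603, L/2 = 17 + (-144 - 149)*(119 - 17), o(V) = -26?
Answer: -126739349189820/206056474027 + 178070235570*I*sqrt(60127)/206056474027 ≈ -615.07 + 211.9*I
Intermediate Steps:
L = -59738 (L = 2*(17 + (-144 - 149)*(119 - 17)) = 2*(17 - 293*102) = 2*(17 - 29886) = 2*(-29869) = -59738)
q(O) = sqrt(-59738 + O) (q(O) = sqrt(O - 59738) = sqrt(-59738 + O))
(-497971 + 8241)/(429178/u(o(-22)) + q(-389)) = (-497971 + 8241)/(429178/603 + sqrt(-59738 - 389)) = -489730/(429178*(1/603) + sqrt(-60127)) = -489730/(429178/603 + I*sqrt(60127))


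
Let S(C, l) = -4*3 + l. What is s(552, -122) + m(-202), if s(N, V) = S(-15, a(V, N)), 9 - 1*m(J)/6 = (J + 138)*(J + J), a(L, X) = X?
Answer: -154542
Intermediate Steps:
S(C, l) = -12 + l
m(J) = 54 - 12*J*(138 + J) (m(J) = 54 - 6*(J + 138)*(J + J) = 54 - 6*(138 + J)*2*J = 54 - 12*J*(138 + J))
s(N, V) = -12 + N
s(552, -122) + m(-202) = (-12 + 552) + (54 - 1656*(-202) - 12*(-202)²) = 540 + (54 + 334512 - 12*40804) = 540 + (54 + 334512 - 489648) = 540 - 155082 = -154542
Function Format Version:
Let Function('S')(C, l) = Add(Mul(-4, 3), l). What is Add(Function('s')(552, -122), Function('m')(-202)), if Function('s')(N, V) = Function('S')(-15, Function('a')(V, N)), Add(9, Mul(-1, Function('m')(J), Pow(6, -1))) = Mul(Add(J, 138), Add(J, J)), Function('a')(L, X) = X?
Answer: -154542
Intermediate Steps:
Function('S')(C, l) = Add(-12, l)
Function('m')(J) = Add(54, Mul(-12, J, Add(138, J))) (Function('m')(J) = Add(54, Mul(-6, Mul(Add(J, 138), Add(J, J)))) = Add(54, Mul(-6, Mul(Add(138, J), Mul(2, J)))) = Add(54, Mul(-6, Mul(2, J, Add(138, J)))) = Add(54, Mul(-12, J, Add(138, J))))
Function('s')(N, V) = Add(-12, N)
Add(Function('s')(552, -122), Function('m')(-202)) = Add(Add(-12, 552), Add(54, Mul(-1656, -202), Mul(-12, Pow(-202, 2)))) = Add(540, Add(54, 334512, Mul(-12, 40804))) = Add(540, Add(54, 334512, -489648)) = Add(540, -155082) = -154542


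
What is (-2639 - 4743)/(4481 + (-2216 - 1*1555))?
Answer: -3691/355 ≈ -10.397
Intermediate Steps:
(-2639 - 4743)/(4481 + (-2216 - 1*1555)) = -7382/(4481 + (-2216 - 1555)) = -7382/(4481 - 3771) = -7382/710 = -7382*1/710 = -3691/355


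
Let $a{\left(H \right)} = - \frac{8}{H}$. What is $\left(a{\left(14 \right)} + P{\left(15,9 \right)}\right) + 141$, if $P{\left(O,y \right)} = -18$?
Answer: $\frac{857}{7} \approx 122.43$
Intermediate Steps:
$\left(a{\left(14 \right)} + P{\left(15,9 \right)}\right) + 141 = \left(- \frac{8}{14} - 18\right) + 141 = \left(\left(-8\right) \frac{1}{14} - 18\right) + 141 = \left(- \frac{4}{7} - 18\right) + 141 = - \frac{130}{7} + 141 = \frac{857}{7}$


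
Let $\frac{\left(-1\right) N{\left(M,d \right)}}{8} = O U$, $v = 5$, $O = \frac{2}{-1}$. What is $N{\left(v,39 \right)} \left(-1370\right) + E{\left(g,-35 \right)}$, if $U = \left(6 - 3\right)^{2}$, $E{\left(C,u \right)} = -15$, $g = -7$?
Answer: $-197295$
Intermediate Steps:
$O = -2$ ($O = 2 \left(-1\right) = -2$)
$U = 9$ ($U = 3^{2} = 9$)
$N{\left(M,d \right)} = 144$ ($N{\left(M,d \right)} = - 8 \left(\left(-2\right) 9\right) = \left(-8\right) \left(-18\right) = 144$)
$N{\left(v,39 \right)} \left(-1370\right) + E{\left(g,-35 \right)} = 144 \left(-1370\right) - 15 = -197280 - 15 = -197295$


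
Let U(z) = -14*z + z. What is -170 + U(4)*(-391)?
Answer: 20162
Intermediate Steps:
U(z) = -13*z
-170 + U(4)*(-391) = -170 - 13*4*(-391) = -170 - 52*(-391) = -170 + 20332 = 20162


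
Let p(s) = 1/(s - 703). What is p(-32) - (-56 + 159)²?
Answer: -7797616/735 ≈ -10609.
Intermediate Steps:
p(s) = 1/(-703 + s)
p(-32) - (-56 + 159)² = 1/(-703 - 32) - (-56 + 159)² = 1/(-735) - 1*103² = -1/735 - 1*10609 = -1/735 - 10609 = -7797616/735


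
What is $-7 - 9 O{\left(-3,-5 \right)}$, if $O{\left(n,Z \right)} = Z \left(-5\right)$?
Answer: $-232$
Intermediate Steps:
$O{\left(n,Z \right)} = - 5 Z$
$-7 - 9 O{\left(-3,-5 \right)} = -7 - 9 \left(\left(-5\right) \left(-5\right)\right) = -7 - 225 = -232$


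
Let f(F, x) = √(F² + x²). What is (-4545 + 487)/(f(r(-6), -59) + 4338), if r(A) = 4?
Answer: -17603604/18814747 + 4058*√3497/18814747 ≈ -0.92287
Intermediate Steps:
(-4545 + 487)/(f(r(-6), -59) + 4338) = (-4545 + 487)/(√(4² + (-59)²) + 4338) = -4058/(√(16 + 3481) + 4338) = -4058/(√3497 + 4338) = -4058/(4338 + √3497)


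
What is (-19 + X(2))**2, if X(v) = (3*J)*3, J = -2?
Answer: 1369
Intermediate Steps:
X(v) = -18 (X(v) = (3*(-2))*3 = -6*3 = -18)
(-19 + X(2))**2 = (-19 - 18)**2 = (-37)**2 = 1369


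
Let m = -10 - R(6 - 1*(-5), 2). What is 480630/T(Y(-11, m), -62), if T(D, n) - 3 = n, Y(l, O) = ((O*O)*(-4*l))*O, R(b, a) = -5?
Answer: -480630/59 ≈ -8146.3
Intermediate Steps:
m = -5 (m = -10 - 1*(-5) = -10 + 5 = -5)
Y(l, O) = -4*l*O³ (Y(l, O) = (O²*(-4*l))*O = (-4*l*O²)*O = -4*l*O³)
T(D, n) = 3 + n
480630/T(Y(-11, m), -62) = 480630/(3 - 62) = 480630/(-59) = 480630*(-1/59) = -480630/59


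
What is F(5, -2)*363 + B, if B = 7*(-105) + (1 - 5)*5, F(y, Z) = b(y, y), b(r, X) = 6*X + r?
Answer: 11950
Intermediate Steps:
b(r, X) = r + 6*X
F(y, Z) = 7*y (F(y, Z) = y + 6*y = 7*y)
B = -755 (B = -735 - 4*5 = -735 - 20 = -755)
F(5, -2)*363 + B = (7*5)*363 - 755 = 35*363 - 755 = 12705 - 755 = 11950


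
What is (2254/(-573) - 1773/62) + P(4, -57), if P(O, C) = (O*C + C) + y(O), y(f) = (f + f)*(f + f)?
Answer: -9006923/35526 ≈ -253.53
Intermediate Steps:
y(f) = 4*f² (y(f) = (2*f)*(2*f) = 4*f²)
P(O, C) = C + 4*O² + C*O (P(O, C) = (O*C + C) + 4*O² = (C*O + C) + 4*O² = (C + C*O) + 4*O² = C + 4*O² + C*O)
(2254/(-573) - 1773/62) + P(4, -57) = (2254/(-573) - 1773/62) + (-57 + 4*4² - 57*4) = (2254*(-1/573) - 1773*1/62) + (-57 + 4*16 - 228) = (-2254/573 - 1773/62) + (-57 + 64 - 228) = -1155677/35526 - 221 = -9006923/35526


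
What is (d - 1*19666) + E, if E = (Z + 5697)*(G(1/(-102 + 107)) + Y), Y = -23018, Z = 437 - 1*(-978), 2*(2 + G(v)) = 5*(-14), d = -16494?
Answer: -164003320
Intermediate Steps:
G(v) = -37 (G(v) = -2 + (5*(-14))/2 = -2 + (½)*(-70) = -2 - 35 = -37)
Z = 1415 (Z = 437 + 978 = 1415)
E = -163967160 (E = (1415 + 5697)*(-37 - 23018) = 7112*(-23055) = -163967160)
(d - 1*19666) + E = (-16494 - 1*19666) - 163967160 = (-16494 - 19666) - 163967160 = -36160 - 163967160 = -164003320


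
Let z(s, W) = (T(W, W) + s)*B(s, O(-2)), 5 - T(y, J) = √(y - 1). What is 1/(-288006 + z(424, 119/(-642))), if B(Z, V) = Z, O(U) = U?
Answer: -17030655/1807157004434 + 53*I*√488562/903578502217 ≈ -9.424e-6 + 4.0999e-8*I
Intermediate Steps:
T(y, J) = 5 - √(-1 + y) (T(y, J) = 5 - √(y - 1) = 5 - √(-1 + y))
z(s, W) = s*(5 + s - √(-1 + W)) (z(s, W) = ((5 - √(-1 + W)) + s)*s = (5 + s - √(-1 + W))*s = s*(5 + s - √(-1 + W)))
1/(-288006 + z(424, 119/(-642))) = 1/(-288006 + 424*(5 + 424 - √(-1 + 119/(-642)))) = 1/(-288006 + 424*(5 + 424 - √(-1 + 119*(-1/642)))) = 1/(-288006 + 424*(5 + 424 - √(-1 - 119/642))) = 1/(-288006 + 424*(5 + 424 - √(-761/642))) = 1/(-288006 + 424*(5 + 424 - I*√488562/642)) = 1/(-288006 + 424*(429 - I*√488562/642)) = 1/(-288006 + (181896 - 212*I*√488562/321)) = 1/(-106110 - 212*I*√488562/321)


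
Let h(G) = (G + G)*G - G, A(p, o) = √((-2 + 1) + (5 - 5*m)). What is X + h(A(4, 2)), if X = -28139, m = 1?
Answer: -28141 - I ≈ -28141.0 - 1.0*I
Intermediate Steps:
A(p, o) = I (A(p, o) = √((-2 + 1) + (5 - 5*1)) = √(-1 + (5 - 5)) = √(-1 + 0) = √(-1) = I)
h(G) = -G + 2*G² (h(G) = (2*G)*G - G = 2*G² - G = -G + 2*G²)
X + h(A(4, 2)) = -28139 + I*(-1 + 2*I)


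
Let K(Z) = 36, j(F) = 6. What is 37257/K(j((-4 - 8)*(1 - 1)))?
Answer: 12419/12 ≈ 1034.9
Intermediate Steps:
37257/K(j((-4 - 8)*(1 - 1))) = 37257/36 = 37257*(1/36) = 12419/12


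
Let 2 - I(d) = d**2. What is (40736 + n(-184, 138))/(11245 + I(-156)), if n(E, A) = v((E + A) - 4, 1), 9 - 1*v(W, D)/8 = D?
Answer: -13600/4363 ≈ -3.1171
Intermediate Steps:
v(W, D) = 72 - 8*D
n(E, A) = 64 (n(E, A) = 72 - 8*1 = 72 - 8 = 64)
I(d) = 2 - d**2
(40736 + n(-184, 138))/(11245 + I(-156)) = (40736 + 64)/(11245 + (2 - 1*(-156)**2)) = 40800/(11245 + (2 - 1*24336)) = 40800/(11245 + (2 - 24336)) = 40800/(11245 - 24334) = 40800/(-13089) = 40800*(-1/13089) = -13600/4363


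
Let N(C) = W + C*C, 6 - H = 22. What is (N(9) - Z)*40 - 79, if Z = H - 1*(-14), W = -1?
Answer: 3201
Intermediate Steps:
H = -16 (H = 6 - 1*22 = 6 - 22 = -16)
Z = -2 (Z = -16 - 1*(-14) = -16 + 14 = -2)
N(C) = -1 + C² (N(C) = -1 + C*C = -1 + C²)
(N(9) - Z)*40 - 79 = ((-1 + 9²) - 1*(-2))*40 - 79 = ((-1 + 81) + 2)*40 - 79 = (80 + 2)*40 - 79 = 82*40 - 79 = 3280 - 79 = 3201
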